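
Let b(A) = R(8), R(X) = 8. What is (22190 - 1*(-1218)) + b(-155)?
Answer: 23416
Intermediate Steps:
b(A) = 8
(22190 - 1*(-1218)) + b(-155) = (22190 - 1*(-1218)) + 8 = (22190 + 1218) + 8 = 23408 + 8 = 23416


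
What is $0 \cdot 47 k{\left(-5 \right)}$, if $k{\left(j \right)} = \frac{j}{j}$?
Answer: $0$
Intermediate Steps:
$k{\left(j \right)} = 1$
$0 \cdot 47 k{\left(-5 \right)} = 0 \cdot 47 \cdot 1 = 0 \cdot 1 = 0$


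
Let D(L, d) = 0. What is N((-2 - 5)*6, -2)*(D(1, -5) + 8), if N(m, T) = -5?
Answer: -40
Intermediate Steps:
N((-2 - 5)*6, -2)*(D(1, -5) + 8) = -5*(0 + 8) = -5*8 = -40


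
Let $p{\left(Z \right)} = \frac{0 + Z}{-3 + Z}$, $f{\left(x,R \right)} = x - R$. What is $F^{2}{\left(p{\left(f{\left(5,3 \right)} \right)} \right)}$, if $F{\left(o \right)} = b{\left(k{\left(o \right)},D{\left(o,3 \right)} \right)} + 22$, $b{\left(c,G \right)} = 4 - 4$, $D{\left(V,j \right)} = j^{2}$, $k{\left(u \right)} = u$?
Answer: $484$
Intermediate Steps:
$p{\left(Z \right)} = \frac{Z}{-3 + Z}$
$b{\left(c,G \right)} = 0$ ($b{\left(c,G \right)} = 4 - 4 = 0$)
$F{\left(o \right)} = 22$ ($F{\left(o \right)} = 0 + 22 = 22$)
$F^{2}{\left(p{\left(f{\left(5,3 \right)} \right)} \right)} = 22^{2} = 484$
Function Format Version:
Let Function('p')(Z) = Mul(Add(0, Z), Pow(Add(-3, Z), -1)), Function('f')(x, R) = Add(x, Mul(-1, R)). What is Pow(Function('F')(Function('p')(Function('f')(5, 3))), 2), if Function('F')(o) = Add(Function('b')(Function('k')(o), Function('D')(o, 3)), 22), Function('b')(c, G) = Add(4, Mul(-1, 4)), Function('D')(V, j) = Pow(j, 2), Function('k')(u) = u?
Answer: 484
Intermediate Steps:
Function('p')(Z) = Mul(Z, Pow(Add(-3, Z), -1))
Function('b')(c, G) = 0 (Function('b')(c, G) = Add(4, -4) = 0)
Function('F')(o) = 22 (Function('F')(o) = Add(0, 22) = 22)
Pow(Function('F')(Function('p')(Function('f')(5, 3))), 2) = Pow(22, 2) = 484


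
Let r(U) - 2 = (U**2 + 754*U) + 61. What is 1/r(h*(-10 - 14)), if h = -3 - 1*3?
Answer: 1/129375 ≈ 7.7295e-6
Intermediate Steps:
h = -6 (h = -3 - 3 = -6)
r(U) = 63 + U**2 + 754*U (r(U) = 2 + ((U**2 + 754*U) + 61) = 2 + (61 + U**2 + 754*U) = 63 + U**2 + 754*U)
1/r(h*(-10 - 14)) = 1/(63 + (-6*(-10 - 14))**2 + 754*(-6*(-10 - 14))) = 1/(63 + (-6*(-24))**2 + 754*(-6*(-24))) = 1/(63 + 144**2 + 754*144) = 1/(63 + 20736 + 108576) = 1/129375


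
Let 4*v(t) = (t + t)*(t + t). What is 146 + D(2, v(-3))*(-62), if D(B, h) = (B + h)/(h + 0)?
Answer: 632/9 ≈ 70.222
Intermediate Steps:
v(t) = t**2 (v(t) = ((t + t)*(t + t))/4 = ((2*t)*(2*t))/4 = (4*t**2)/4 = t**2)
D(B, h) = (B + h)/h
146 + D(2, v(-3))*(-62) = 146 + ((2 + (-3)**2)/((-3)**2))*(-62) = 146 + ((2 + 9)/9)*(-62) = 146 + ((1/9)*11)*(-62) = 146 + (11/9)*(-62) = 146 - 682/9 = 632/9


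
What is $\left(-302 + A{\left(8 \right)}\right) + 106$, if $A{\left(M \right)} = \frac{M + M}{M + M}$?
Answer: $-195$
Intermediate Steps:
$A{\left(M \right)} = 1$ ($A{\left(M \right)} = \frac{2 M}{2 M} = 2 M \frac{1}{2 M} = 1$)
$\left(-302 + A{\left(8 \right)}\right) + 106 = \left(-302 + 1\right) + 106 = -301 + 106 = -195$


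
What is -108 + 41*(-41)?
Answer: -1789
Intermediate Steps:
-108 + 41*(-41) = -108 - 1681 = -1789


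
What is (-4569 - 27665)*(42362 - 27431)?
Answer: -481285854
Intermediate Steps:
(-4569 - 27665)*(42362 - 27431) = -32234*14931 = -481285854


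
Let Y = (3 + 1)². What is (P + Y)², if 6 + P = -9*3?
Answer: 289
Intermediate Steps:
Y = 16 (Y = 4² = 16)
P = -33 (P = -6 - 9*3 = -6 - 27 = -33)
(P + Y)² = (-33 + 16)² = (-17)² = 289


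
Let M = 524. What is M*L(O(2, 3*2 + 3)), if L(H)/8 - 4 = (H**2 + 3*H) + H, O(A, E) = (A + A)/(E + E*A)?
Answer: 14101888/729 ≈ 19344.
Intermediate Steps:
O(A, E) = 2*A/(E + A*E) (O(A, E) = (2*A)/(E + A*E) = 2*A/(E + A*E))
L(H) = 32 + 8*H**2 + 32*H (L(H) = 32 + 8*((H**2 + 3*H) + H) = 32 + 8*(H**2 + 4*H) = 32 + (8*H**2 + 32*H) = 32 + 8*H**2 + 32*H)
M*L(O(2, 3*2 + 3)) = 524*(32 + 8*(2*2/((3*2 + 3)*(1 + 2)))**2 + 32*(2*2/((3*2 + 3)*(1 + 2)))) = 524*(32 + 8*(2*2/((6 + 3)*3))**2 + 32*(2*2/((6 + 3)*3))) = 524*(32 + 8*(2*2*(1/3)/9)**2 + 32*(2*2*(1/3)/9)) = 524*(32 + 8*(2*2*(1/9)*(1/3))**2 + 32*(2*2*(1/9)*(1/3))) = 524*(32 + 8*(4/27)**2 + 32*(4/27)) = 524*(32 + 8*(16/729) + 128/27) = 524*(32 + 128/729 + 128/27) = 524*(26912/729) = 14101888/729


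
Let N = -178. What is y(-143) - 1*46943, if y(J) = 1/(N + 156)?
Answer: -1032747/22 ≈ -46943.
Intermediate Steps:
y(J) = -1/22 (y(J) = 1/(-178 + 156) = 1/(-22) = -1/22)
y(-143) - 1*46943 = -1/22 - 1*46943 = -1/22 - 46943 = -1032747/22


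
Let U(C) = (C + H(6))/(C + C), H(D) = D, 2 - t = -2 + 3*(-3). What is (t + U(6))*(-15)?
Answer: -210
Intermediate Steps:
t = 13 (t = 2 - (-2 + 3*(-3)) = 2 - (-2 - 9) = 2 - 1*(-11) = 2 + 11 = 13)
U(C) = (6 + C)/(2*C) (U(C) = (C + 6)/(C + C) = (6 + C)/((2*C)) = (6 + C)*(1/(2*C)) = (6 + C)/(2*C))
(t + U(6))*(-15) = (13 + (½)*(6 + 6)/6)*(-15) = (13 + (½)*(⅙)*12)*(-15) = (13 + 1)*(-15) = 14*(-15) = -210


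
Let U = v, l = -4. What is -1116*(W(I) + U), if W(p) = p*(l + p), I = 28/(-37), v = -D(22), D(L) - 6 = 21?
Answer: 35751060/1369 ≈ 26115.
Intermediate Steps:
D(L) = 27 (D(L) = 6 + 21 = 27)
v = -27 (v = -1*27 = -27)
I = -28/37 (I = 28*(-1/37) = -28/37 ≈ -0.75676)
W(p) = p*(-4 + p)
U = -27
-1116*(W(I) + U) = -1116*(-28*(-4 - 28/37)/37 - 27) = -1116*(-28/37*(-176/37) - 27) = -1116*(4928/1369 - 27) = -1116*(-32035/1369) = 35751060/1369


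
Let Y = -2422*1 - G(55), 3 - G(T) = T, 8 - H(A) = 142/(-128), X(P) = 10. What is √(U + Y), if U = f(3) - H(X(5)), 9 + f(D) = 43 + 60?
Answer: 41*I*√87/8 ≈ 47.803*I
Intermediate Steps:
H(A) = 583/64 (H(A) = 8 - 142/(-128) = 8 - 142*(-1)/128 = 8 - 1*(-71/64) = 8 + 71/64 = 583/64)
G(T) = 3 - T
f(D) = 94 (f(D) = -9 + (43 + 60) = -9 + 103 = 94)
Y = -2370 (Y = -2422*1 - (3 - 1*55) = -2422 - (3 - 55) = -2422 - 1*(-52) = -2422 + 52 = -2370)
U = 5433/64 (U = 94 - 1*583/64 = 94 - 583/64 = 5433/64 ≈ 84.891)
√(U + Y) = √(5433/64 - 2370) = √(-146247/64) = 41*I*√87/8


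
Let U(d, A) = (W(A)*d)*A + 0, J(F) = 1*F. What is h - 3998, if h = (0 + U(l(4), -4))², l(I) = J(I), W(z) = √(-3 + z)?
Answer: -5790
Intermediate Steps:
J(F) = F
l(I) = I
U(d, A) = A*d*√(-3 + A) (U(d, A) = (√(-3 + A)*d)*A + 0 = (d*√(-3 + A))*A + 0 = A*d*√(-3 + A) + 0 = A*d*√(-3 + A))
h = -1792 (h = (0 - 4*4*√(-3 - 4))² = (0 - 4*4*√(-7))² = (0 - 4*4*I*√7)² = (0 - 16*I*√7)² = (-16*I*√7)² = -1792)
h - 3998 = -1792 - 3998 = -5790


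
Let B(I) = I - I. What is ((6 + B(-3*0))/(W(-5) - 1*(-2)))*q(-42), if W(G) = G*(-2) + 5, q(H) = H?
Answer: -252/17 ≈ -14.824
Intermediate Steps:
B(I) = 0
W(G) = 5 - 2*G (W(G) = -2*G + 5 = 5 - 2*G)
((6 + B(-3*0))/(W(-5) - 1*(-2)))*q(-42) = ((6 + 0)/((5 - 2*(-5)) - 1*(-2)))*(-42) = (6/((5 + 10) + 2))*(-42) = (6/(15 + 2))*(-42) = (6/17)*(-42) = -252/17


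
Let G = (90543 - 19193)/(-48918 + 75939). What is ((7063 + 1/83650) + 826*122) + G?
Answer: 243746136057271/2260306650 ≈ 1.0784e+5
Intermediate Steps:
G = 71350/27021 ≈ 2.6405
((7063 + 1/83650) + 826*122) + G = ((7063 + 1/83650) + 826*122) + 71350/27021 = ((7063 + 1/83650) + 100772) + 71350/27021 = (590819951/83650 + 100772) + 71350/27021 = 9020397751/83650 + 71350/27021 = 243746136057271/2260306650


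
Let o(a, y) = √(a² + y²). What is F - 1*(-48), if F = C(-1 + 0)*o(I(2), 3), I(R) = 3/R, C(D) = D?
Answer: 48 - 3*√5/2 ≈ 44.646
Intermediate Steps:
F = -3*√5/2 (F = (-1 + 0)*√((3/2)² + 3²) = -√((3*(½))² + 9) = -√((3/2)² + 9) = -√(9/4 + 9) = -√(45/4) = -3*√5/2 ≈ -3.3541)
F - 1*(-48) = -3*√5/2 - 1*(-48) = -3*√5/2 + 48 = 48 - 3*√5/2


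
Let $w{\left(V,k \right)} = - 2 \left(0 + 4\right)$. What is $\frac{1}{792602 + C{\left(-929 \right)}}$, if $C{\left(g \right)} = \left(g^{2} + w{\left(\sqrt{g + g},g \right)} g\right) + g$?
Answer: $\frac{1}{1662146} \approx 6.0163 \cdot 10^{-7}$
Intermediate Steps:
$w{\left(V,k \right)} = -8$ ($w{\left(V,k \right)} = \left(-2\right) 4 = -8$)
$C{\left(g \right)} = g^{2} - 7 g$ ($C{\left(g \right)} = \left(g^{2} - 8 g\right) + g = g^{2} - 7 g$)
$\frac{1}{792602 + C{\left(-929 \right)}} = \frac{1}{792602 - 929 \left(-7 - 929\right)} = \frac{1}{792602 - -869544} = \frac{1}{792602 + 869544} = \frac{1}{1662146}$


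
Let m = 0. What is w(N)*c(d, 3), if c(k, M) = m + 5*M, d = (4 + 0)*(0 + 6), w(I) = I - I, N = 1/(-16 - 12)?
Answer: 0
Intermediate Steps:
N = -1/28 (N = 1/(-28) = -1/28 ≈ -0.035714)
w(I) = 0
d = 24 (d = 4*6 = 24)
c(k, M) = 5*M (c(k, M) = 0 + 5*M = 5*M)
w(N)*c(d, 3) = 0*(5*3) = 0*15 = 0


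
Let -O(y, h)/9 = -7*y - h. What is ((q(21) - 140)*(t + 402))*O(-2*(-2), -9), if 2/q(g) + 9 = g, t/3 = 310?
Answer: -31850118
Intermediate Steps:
t = 930 (t = 3*310 = 930)
q(g) = 2/(-9 + g)
O(y, h) = 9*h + 63*y (O(y, h) = -9*(-7*y - h) = -9*(-h - 7*y) = 9*h + 63*y)
((q(21) - 140)*(t + 402))*O(-2*(-2), -9) = ((2/(-9 + 21) - 140)*(930 + 402))*(9*(-9) + 63*(-2*(-2))) = ((2/12 - 140)*1332)*(-81 + 63*4) = ((2*(1/12) - 140)*1332)*(-81 + 252) = ((⅙ - 140)*1332)*171 = -839/6*1332*171 = -186258*171 = -31850118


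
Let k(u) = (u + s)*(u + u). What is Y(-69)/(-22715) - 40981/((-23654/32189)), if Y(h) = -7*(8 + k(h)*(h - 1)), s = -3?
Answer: 4264149251357/76757230 ≈ 55554.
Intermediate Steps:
k(u) = 2*u*(-3 + u) (k(u) = (u - 3)*(u + u) = (-3 + u)*(2*u) = 2*u*(-3 + u))
Y(h) = -56 - 14*h*(-1 + h)*(-3 + h) (Y(h) = -7*(8 + (2*h*(-3 + h))*(h - 1)) = -7*(8 + (2*h*(-3 + h))*(-1 + h)) = -7*(8 + 2*h*(-1 + h)*(-3 + h)) = -56 - 14*h*(-1 + h)*(-3 + h))
Y(-69)/(-22715) - 40981/((-23654/32189)) = (-56 + 14*(-69)*(-3 - 69) + 14*(-69)²*(3 - 1*(-69)))/(-22715) - 40981/((-23654/32189)) = (-56 + 14*(-69)*(-72) + 14*4761*(3 + 69))*(-1/22715) - 40981/((-23654*1/32189)) = (-56 + 69552 + 14*4761*72)*(-1/22715) - 40981/(-23654/32189) = (-56 + 69552 + 4799088)*(-1/22715) - 40981*(-32189/23654) = 4868584*(-1/22715) + 1319137409/23654 = -695512/3245 + 1319137409/23654 = 4264149251357/76757230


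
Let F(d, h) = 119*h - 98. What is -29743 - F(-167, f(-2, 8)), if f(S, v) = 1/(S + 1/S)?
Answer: -147987/5 ≈ -29597.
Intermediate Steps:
F(d, h) = -98 + 119*h
-29743 - F(-167, f(-2, 8)) = -29743 - (-98 + 119*(-2/(1 + (-2)²))) = -29743 - (-98 + 119*(-2/(1 + 4))) = -29743 - (-98 + 119*(-2/5)) = -29743 - (-98 + 119*(-2*⅕)) = -29743 - (-98 + 119*(-⅖)) = -29743 - (-98 - 238/5) = -29743 - 1*(-728/5) = -29743 + 728/5 = -147987/5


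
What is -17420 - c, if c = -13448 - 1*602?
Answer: -3370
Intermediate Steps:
c = -14050 (c = -13448 - 602 = -14050)
-17420 - c = -17420 - 1*(-14050) = -17420 + 14050 = -3370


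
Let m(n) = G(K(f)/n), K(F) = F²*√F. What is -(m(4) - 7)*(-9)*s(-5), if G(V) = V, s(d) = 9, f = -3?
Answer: -567 + 729*I*√3/4 ≈ -567.0 + 315.67*I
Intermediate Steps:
K(F) = F^(5/2)
m(n) = 9*I*√3/n (m(n) = (-3)^(5/2)/n = (9*I*√3)/n = 9*I*√3/n)
-(m(4) - 7)*(-9)*s(-5) = -(9*I*√3/4 - 7)*(-9)*9 = -(-7 + 9*I*√3/4)*(-9)*9 = -(63 - 81*I*√3/4)*9 = -(567 - 729*I*√3/4) = -567 + 729*I*√3/4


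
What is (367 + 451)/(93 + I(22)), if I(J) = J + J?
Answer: 818/137 ≈ 5.9708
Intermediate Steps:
I(J) = 2*J
(367 + 451)/(93 + I(22)) = (367 + 451)/(93 + 2*22) = 818/(93 + 44) = 818/137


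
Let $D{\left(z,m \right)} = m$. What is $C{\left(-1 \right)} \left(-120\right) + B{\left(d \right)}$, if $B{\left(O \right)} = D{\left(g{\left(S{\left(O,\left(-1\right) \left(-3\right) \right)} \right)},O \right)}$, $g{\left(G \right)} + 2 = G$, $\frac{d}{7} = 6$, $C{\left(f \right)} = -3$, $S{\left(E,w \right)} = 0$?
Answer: $402$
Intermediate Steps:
$d = 42$ ($d = 7 \cdot 6 = 42$)
$g{\left(G \right)} = -2 + G$
$B{\left(O \right)} = O$
$C{\left(-1 \right)} \left(-120\right) + B{\left(d \right)} = \left(-3\right) \left(-120\right) + 42 = 360 + 42 = 402$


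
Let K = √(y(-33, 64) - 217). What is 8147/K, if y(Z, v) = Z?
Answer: -8147*I*√10/50 ≈ -515.26*I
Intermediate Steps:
K = 5*I*√10 (K = √(-33 - 217) = √(-250) = 5*I*√10 ≈ 15.811*I)
8147/K = 8147/((5*I*√10)) = 8147*(-I*√10/50) = -8147*I*√10/50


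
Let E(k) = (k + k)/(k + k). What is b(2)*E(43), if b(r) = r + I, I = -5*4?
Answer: -18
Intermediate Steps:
I = -20
E(k) = 1 (E(k) = (2*k)/((2*k)) = (2*k)*(1/(2*k)) = 1)
b(r) = -20 + r (b(r) = r - 20 = -20 + r)
b(2)*E(43) = (-20 + 2)*1 = -18*1 = -18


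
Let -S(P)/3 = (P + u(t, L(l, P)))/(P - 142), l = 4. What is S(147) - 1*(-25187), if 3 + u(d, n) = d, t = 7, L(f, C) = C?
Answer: 125482/5 ≈ 25096.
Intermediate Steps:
u(d, n) = -3 + d
S(P) = -3*(4 + P)/(-142 + P) (S(P) = -3*(P + (-3 + 7))/(P - 142) = -3*(P + 4)/(-142 + P) = -3*(4 + P)/(-142 + P))
S(147) - 1*(-25187) = 3*(-4 - 1*147)/(-142 + 147) - 1*(-25187) = 3*(-4 - 147)/5 + 25187 = 3*(⅕)*(-151) + 25187 = -453/5 + 25187 = 125482/5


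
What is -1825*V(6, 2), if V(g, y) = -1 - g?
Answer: 12775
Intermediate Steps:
-1825*V(6, 2) = -1825*(-1 - 1*6) = -1825*(-1 - 6) = -1825*(-7) = 12775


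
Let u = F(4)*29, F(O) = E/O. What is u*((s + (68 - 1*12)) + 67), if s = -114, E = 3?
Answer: 783/4 ≈ 195.75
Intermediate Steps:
F(O) = 3/O
u = 87/4 (u = (3/4)*29 = (3*(¼))*29 = (¾)*29 = 87/4 ≈ 21.750)
u*((s + (68 - 1*12)) + 67) = 87*((-114 + (68 - 1*12)) + 67)/4 = 87*((-114 + (68 - 12)) + 67)/4 = 87*((-114 + 56) + 67)/4 = 87*(-58 + 67)/4 = (87/4)*9 = 783/4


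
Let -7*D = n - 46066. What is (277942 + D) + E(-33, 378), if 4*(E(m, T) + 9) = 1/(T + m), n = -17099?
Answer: 2772000487/9660 ≈ 2.8696e+5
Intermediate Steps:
D = 63165/7 (D = -(-17099 - 46066)/7 = -⅐*(-63165) = 63165/7 ≈ 9023.6)
E(m, T) = -9 + 1/(4*(T + m))
(277942 + D) + E(-33, 378) = (277942 + 63165/7) + (¼ - 9*378 - 9*(-33))/(378 - 33) = 2008759/7 + (¼ - 3402 + 297)/345 = 2008759/7 + (1/345)*(-12419/4) = 2008759/7 - 12419/1380 = 2772000487/9660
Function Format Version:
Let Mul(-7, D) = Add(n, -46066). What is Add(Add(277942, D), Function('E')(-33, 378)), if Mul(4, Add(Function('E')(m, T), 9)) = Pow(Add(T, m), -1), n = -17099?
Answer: Rational(2772000487, 9660) ≈ 2.8696e+5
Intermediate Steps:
D = Rational(63165, 7) (D = Mul(Rational(-1, 7), Add(-17099, -46066)) = Mul(Rational(-1, 7), -63165) = Rational(63165, 7) ≈ 9023.6)
Function('E')(m, T) = Add(-9, Mul(Rational(1, 4), Pow(Add(T, m), -1)))
Add(Add(277942, D), Function('E')(-33, 378)) = Add(Add(277942, Rational(63165, 7)), Mul(Pow(Add(378, -33), -1), Add(Rational(1, 4), Mul(-9, 378), Mul(-9, -33)))) = Add(Rational(2008759, 7), Mul(Pow(345, -1), Add(Rational(1, 4), -3402, 297))) = Add(Rational(2008759, 7), Mul(Rational(1, 345), Rational(-12419, 4))) = Add(Rational(2008759, 7), Rational(-12419, 1380)) = Rational(2772000487, 9660)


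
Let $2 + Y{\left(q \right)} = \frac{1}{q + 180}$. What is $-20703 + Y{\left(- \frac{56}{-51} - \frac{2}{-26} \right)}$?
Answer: $- \frac{2487063232}{120119} \approx -20705.0$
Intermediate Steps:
$Y{\left(q \right)} = -2 + \frac{1}{180 + q}$ ($Y{\left(q \right)} = -2 + \frac{1}{q + 180} = -2 + \frac{1}{180 + q}$)
$-20703 + Y{\left(- \frac{56}{-51} - \frac{2}{-26} \right)} = -20703 + \frac{-359 - 2 \left(- \frac{56}{-51} - \frac{2}{-26}\right)}{180 - \left(- \frac{56}{51} - \frac{1}{13}\right)} = -20703 + \frac{-359 - 2 \left(\left(-56\right) \left(- \frac{1}{51}\right) - - \frac{1}{13}\right)}{180 - - \frac{779}{663}} = -20703 + \frac{-359 - 2 \left(\frac{56}{51} + \frac{1}{13}\right)}{180 + \left(\frac{56}{51} + \frac{1}{13}\right)} = -20703 + \frac{-359 - \frac{1558}{663}}{180 + \frac{779}{663}} = -20703 + \frac{-359 - \frac{1558}{663}}{\frac{120119}{663}} = -20703 + \frac{663}{120119} \left(- \frac{239575}{663}\right) = -20703 - \frac{239575}{120119} = - \frac{2487063232}{120119}$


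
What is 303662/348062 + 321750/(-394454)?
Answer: 1947935512/34323612037 ≈ 0.056752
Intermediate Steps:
303662/348062 + 321750/(-394454) = 303662*(1/348062) + 321750*(-1/394454) = 151831/174031 - 160875/197227 = 1947935512/34323612037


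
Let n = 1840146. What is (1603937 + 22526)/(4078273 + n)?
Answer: 1626463/5918419 ≈ 0.27481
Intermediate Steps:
(1603937 + 22526)/(4078273 + n) = (1603937 + 22526)/(4078273 + 1840146) = 1626463/5918419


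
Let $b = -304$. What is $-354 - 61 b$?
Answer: $18190$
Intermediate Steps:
$-354 - 61 b = -354 - -18544 = -354 + 18544 = 18190$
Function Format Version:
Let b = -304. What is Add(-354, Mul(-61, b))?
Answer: 18190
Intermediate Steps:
Add(-354, Mul(-61, b)) = Add(-354, Mul(-61, -304)) = Add(-354, 18544) = 18190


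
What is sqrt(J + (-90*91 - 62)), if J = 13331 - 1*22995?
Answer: 2*I*sqrt(4479) ≈ 133.85*I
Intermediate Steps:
J = -9664 (J = 13331 - 22995 = -9664)
sqrt(J + (-90*91 - 62)) = sqrt(-9664 + (-90*91 - 62)) = sqrt(-9664 + (-8190 - 62)) = sqrt(-9664 - 8252) = sqrt(-17916) = 2*I*sqrt(4479)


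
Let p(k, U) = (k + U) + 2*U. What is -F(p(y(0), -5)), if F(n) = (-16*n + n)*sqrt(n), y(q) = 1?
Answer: -210*I*sqrt(14) ≈ -785.75*I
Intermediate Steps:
p(k, U) = k + 3*U (p(k, U) = (U + k) + 2*U = k + 3*U)
F(n) = -15*n**(3/2) (F(n) = (-15*n)*sqrt(n) = -15*n**(3/2))
-F(p(y(0), -5)) = -(-15)*(1 + 3*(-5))**(3/2) = -(-15)*(1 - 15)**(3/2) = -(-15)*(-14)**(3/2) = -(-15)*(-14*I*sqrt(14)) = -210*I*sqrt(14)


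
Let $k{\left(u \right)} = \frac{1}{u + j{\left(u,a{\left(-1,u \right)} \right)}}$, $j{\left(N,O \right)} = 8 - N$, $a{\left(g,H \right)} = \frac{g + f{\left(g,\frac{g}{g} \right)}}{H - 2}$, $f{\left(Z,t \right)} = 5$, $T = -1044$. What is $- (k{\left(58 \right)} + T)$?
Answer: $\frac{8351}{8} \approx 1043.9$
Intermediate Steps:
$a{\left(g,H \right)} = \frac{5 + g}{-2 + H}$ ($a{\left(g,H \right)} = \frac{g + 5}{H - 2} = \frac{5 + g}{-2 + H}$)
$k{\left(u \right)} = \frac{1}{8}$ ($k{\left(u \right)} = \frac{1}{u - \left(-8 + u\right)} = \frac{1}{8}$)
$- (k{\left(58 \right)} + T) = - (\frac{1}{8} - 1044) = \left(-1\right) \left(- \frac{8351}{8}\right) = \frac{8351}{8}$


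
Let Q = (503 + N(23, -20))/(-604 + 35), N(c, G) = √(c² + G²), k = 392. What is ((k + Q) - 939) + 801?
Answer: 144023/569 - √929/569 ≈ 253.06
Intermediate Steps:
N(c, G) = √(G² + c²)
Q = -503/569 - √929/569 (Q = (503 + √((-20)² + 23²))/(-604 + 35) = (503 + √(400 + 529))/(-569) = (503 + √929)*(-1/569) = -503/569 - √929/569 ≈ -0.93757)
((k + Q) - 939) + 801 = ((392 + (-503/569 - √929/569)) - 939) + 801 = ((222545/569 - √929/569) - 939) + 801 = (-311746/569 - √929/569) + 801 = 144023/569 - √929/569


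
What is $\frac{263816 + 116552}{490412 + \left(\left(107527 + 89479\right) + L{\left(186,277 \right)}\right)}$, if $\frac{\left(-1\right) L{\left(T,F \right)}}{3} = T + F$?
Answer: $\frac{380368}{686029} \approx 0.55445$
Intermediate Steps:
$L{\left(T,F \right)} = - 3 F - 3 T$ ($L{\left(T,F \right)} = - 3 \left(T + F\right) = - 3 \left(F + T\right) = - 3 F - 3 T$)
$\frac{263816 + 116552}{490412 + \left(\left(107527 + 89479\right) + L{\left(186,277 \right)}\right)} = \frac{263816 + 116552}{490412 + \left(\left(107527 + 89479\right) - 1389\right)} = \frac{380368}{490412 + \left(197006 - 1389\right)} = \frac{380368}{490412 + 195617} = \frac{380368}{686029}$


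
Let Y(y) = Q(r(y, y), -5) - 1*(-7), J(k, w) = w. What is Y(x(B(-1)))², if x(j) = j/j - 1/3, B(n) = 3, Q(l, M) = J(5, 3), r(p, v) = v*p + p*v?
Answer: 100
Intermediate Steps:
r(p, v) = 2*p*v (r(p, v) = p*v + p*v = 2*p*v)
Q(l, M) = 3
x(j) = ⅔ (x(j) = 1 - 1*⅓ = 1 - ⅓ = ⅔)
Y(y) = 10 (Y(y) = 3 - 1*(-7) = 3 + 7 = 10)
Y(x(B(-1)))² = 10² = 100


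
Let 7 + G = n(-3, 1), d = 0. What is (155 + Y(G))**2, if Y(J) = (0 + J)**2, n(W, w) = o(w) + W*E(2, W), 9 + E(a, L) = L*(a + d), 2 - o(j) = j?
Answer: 2808976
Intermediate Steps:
o(j) = 2 - j
E(a, L) = -9 + L*a (E(a, L) = -9 + L*(a + 0) = -9 + L*a)
n(W, w) = 2 - w + W*(-9 + 2*W) (n(W, w) = (2 - w) + W*(-9 + W*2) = (2 - w) + W*(-9 + 2*W) = 2 - w + W*(-9 + 2*W))
G = 39 (G = -7 + (2 - 1*1 - 3*(-9 + 2*(-3))) = -7 + (2 - 1 - 3*(-9 - 6)) = -7 + (2 - 1 - 3*(-15)) = -7 + (2 - 1 + 45) = -7 + 46 = 39)
Y(J) = J**2
(155 + Y(G))**2 = (155 + 39**2)**2 = (155 + 1521)**2 = 1676**2 = 2808976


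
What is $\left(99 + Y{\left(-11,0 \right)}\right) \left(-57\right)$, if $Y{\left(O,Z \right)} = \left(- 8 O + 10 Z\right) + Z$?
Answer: $-10659$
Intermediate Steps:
$Y{\left(O,Z \right)} = - 8 O + 11 Z$
$\left(99 + Y{\left(-11,0 \right)}\right) \left(-57\right) = \left(99 + \left(\left(-8\right) \left(-11\right) + 11 \cdot 0\right)\right) \left(-57\right) = \left(99 + \left(88 + 0\right)\right) \left(-57\right) = \left(99 + 88\right) \left(-57\right) = 187 \left(-57\right) = -10659$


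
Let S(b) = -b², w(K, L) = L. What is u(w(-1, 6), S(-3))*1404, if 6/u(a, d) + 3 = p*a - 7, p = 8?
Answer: 4212/19 ≈ 221.68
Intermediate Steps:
u(a, d) = 6/(-10 + 8*a) (u(a, d) = 6/(-3 + (8*a - 7)) = 6/(-3 + (-7 + 8*a)) = 6/(-10 + 8*a))
u(w(-1, 6), S(-3))*1404 = (3/(-5 + 4*6))*1404 = (3/(-5 + 24))*1404 = (3/19)*1404 = 4212/19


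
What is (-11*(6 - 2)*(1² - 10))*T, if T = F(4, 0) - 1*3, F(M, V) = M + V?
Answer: 396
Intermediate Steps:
T = 1 (T = (4 + 0) - 1*3 = 4 - 3 = 1)
(-11*(6 - 2)*(1² - 10))*T = -11*(6 - 2)*(1² - 10)*1 = -44*(1 - 10)*1 = -44*(-9)*1 = -11*(-36)*1 = 396*1 = 396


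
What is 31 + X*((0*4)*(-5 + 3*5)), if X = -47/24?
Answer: 31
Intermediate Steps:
X = -47/24 (X = -47*1/24 = -47/24 ≈ -1.9583)
31 + X*((0*4)*(-5 + 3*5)) = 31 - 47*0*4*(-5 + 3*5)/24 = 31 - 0*(-5 + 15) = 31 - 0*10 = 31 - 47/24*0 = 31 + 0 = 31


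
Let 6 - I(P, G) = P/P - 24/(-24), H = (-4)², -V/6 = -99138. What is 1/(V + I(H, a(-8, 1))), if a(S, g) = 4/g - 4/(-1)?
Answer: 1/594832 ≈ 1.6811e-6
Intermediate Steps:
a(S, g) = 4 + 4/g (a(S, g) = 4/g - 4*(-1) = 4/g + 4 = 4 + 4/g)
V = 594828 (V = -6*(-99138) = 594828)
H = 16
I(P, G) = 4 (I(P, G) = 6 - (P/P - 24/(-24)) = 6 - (1 - 24*(-1/24)) = 6 - (1 + 1) = 6 - 1*2 = 6 - 2 = 4)
1/(V + I(H, a(-8, 1))) = 1/(594828 + 4) = 1/594832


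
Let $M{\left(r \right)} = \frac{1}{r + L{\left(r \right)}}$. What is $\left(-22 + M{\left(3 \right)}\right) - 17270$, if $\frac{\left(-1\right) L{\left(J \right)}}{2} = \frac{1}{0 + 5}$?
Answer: $- \frac{224791}{13} \approx -17292.0$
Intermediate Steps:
$L{\left(J \right)} = - \frac{2}{5}$ ($L{\left(J \right)} = - \frac{2}{0 + 5} = - \frac{2}{5}$)
$M{\left(r \right)} = \frac{1}{- \frac{2}{5} + r}$ ($M{\left(r \right)} = \frac{1}{r - \frac{2}{5}} = \frac{1}{- \frac{2}{5} + r}$)
$\left(-22 + M{\left(3 \right)}\right) - 17270 = \left(-22 + \frac{5}{-2 + 5 \cdot 3}\right) - 17270 = \left(-22 + \frac{5}{-2 + 15}\right) - 17270 = \left(-22 + \frac{5}{13}\right) - 17270 = - \frac{281}{13} - 17270 = - \frac{224791}{13}$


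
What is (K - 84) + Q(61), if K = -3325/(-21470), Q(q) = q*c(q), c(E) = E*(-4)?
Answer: -3382733/226 ≈ -14968.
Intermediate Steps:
c(E) = -4*E
Q(q) = -4*q² (Q(q) = q*(-4*q) = -4*q²)
K = 35/226 (K = -3325*(-1/21470) = 35/226 ≈ 0.15487)
(K - 84) + Q(61) = (35/226 - 84) - 4*61² = -18949/226 - 4*3721 = -18949/226 - 14884 = -3382733/226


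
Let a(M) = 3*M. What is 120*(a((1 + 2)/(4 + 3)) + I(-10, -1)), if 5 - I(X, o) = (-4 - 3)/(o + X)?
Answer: 52200/77 ≈ 677.92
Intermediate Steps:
I(X, o) = 5 + 7/(X + o) (I(X, o) = 5 - (-4 - 3)/(o + X) = 5 - (-7)/(X + o) = 5 + 7/(X + o))
120*(a((1 + 2)/(4 + 3)) + I(-10, -1)) = 120*(3*((1 + 2)/(4 + 3)) + (7 + 5*(-10) + 5*(-1))/(-10 - 1)) = 120*(3*(3/7) + (7 - 50 - 5)/(-11)) = 120*(3*(3*(⅐)) - 1/11*(-48)) = 120*(3*(3/7) + 48/11) = 120*(9/7 + 48/11) = 120*(435/77) = 52200/77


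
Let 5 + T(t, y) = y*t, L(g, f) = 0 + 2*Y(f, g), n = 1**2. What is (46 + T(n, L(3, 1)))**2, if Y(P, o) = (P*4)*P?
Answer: 2401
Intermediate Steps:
n = 1
Y(P, o) = 4*P**2 (Y(P, o) = (4*P)*P = 4*P**2)
L(g, f) = 8*f**2 (L(g, f) = 0 + 2*(4*f**2) = 0 + 8*f**2 = 8*f**2)
T(t, y) = -5 + t*y (T(t, y) = -5 + y*t = -5 + t*y)
(46 + T(n, L(3, 1)))**2 = (46 + (-5 + 1*(8*1**2)))**2 = (46 + (-5 + 1*(8*1)))**2 = (46 + (-5 + 1*8))**2 = (46 + (-5 + 8))**2 = (46 + 3)**2 = 49**2 = 2401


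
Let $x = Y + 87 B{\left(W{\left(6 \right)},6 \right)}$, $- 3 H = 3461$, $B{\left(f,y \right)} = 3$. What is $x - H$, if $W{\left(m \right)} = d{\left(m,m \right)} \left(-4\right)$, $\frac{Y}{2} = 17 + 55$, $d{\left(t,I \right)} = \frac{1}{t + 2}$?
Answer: $\frac{4676}{3} \approx 1558.7$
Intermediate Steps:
$d{\left(t,I \right)} = \frac{1}{2 + t}$
$Y = 144$ ($Y = 2 \left(17 + 55\right) = 2 \cdot 72 = 144$)
$W{\left(m \right)} = - \frac{4}{2 + m}$ ($W{\left(m \right)} = \frac{1}{2 + m} \left(-4\right) = - \frac{4}{2 + m}$)
$H = - \frac{3461}{3}$ ($H = \left(- \frac{1}{3}\right) 3461 = - \frac{3461}{3} \approx -1153.7$)
$x = 405$ ($x = 144 + 87 \cdot 3 = 144 + 261 = 405$)
$x - H = 405 - - \frac{3461}{3} = 405 + \frac{3461}{3} = \frac{4676}{3}$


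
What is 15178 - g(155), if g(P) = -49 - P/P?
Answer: 15228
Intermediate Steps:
g(P) = -50 (g(P) = -49 - 1*1 = -49 - 1 = -50)
15178 - g(155) = 15178 - 1*(-50) = 15178 + 50 = 15228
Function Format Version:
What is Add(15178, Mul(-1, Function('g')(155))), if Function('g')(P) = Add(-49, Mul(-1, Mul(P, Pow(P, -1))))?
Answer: 15228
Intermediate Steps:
Function('g')(P) = -50 (Function('g')(P) = Add(-49, Mul(-1, 1)) = Add(-49, -1) = -50)
Add(15178, Mul(-1, Function('g')(155))) = Add(15178, Mul(-1, -50)) = Add(15178, 50) = 15228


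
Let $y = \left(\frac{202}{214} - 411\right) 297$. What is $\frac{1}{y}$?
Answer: $- \frac{107}{13031172} \approx -8.2111 \cdot 10^{-6}$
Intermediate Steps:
$y = - \frac{13031172}{107}$ ($y = \left(202 \cdot \frac{1}{214} - 411\right) 297 = \left(\frac{101}{107} - 411\right) 297 = \left(- \frac{43876}{107}\right) 297 = - \frac{13031172}{107} \approx -1.2179 \cdot 10^{5}$)
$\frac{1}{y} = \frac{1}{- \frac{13031172}{107}} = - \frac{107}{13031172}$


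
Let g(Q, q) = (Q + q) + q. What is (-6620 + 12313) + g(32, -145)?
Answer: 5435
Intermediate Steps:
g(Q, q) = Q + 2*q
(-6620 + 12313) + g(32, -145) = (-6620 + 12313) + (32 + 2*(-145)) = 5693 + (32 - 290) = 5693 - 258 = 5435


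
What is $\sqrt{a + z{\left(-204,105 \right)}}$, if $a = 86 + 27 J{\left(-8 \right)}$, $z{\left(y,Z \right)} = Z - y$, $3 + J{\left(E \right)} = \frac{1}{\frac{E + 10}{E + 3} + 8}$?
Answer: $\frac{\sqrt{458546}}{38} \approx 17.82$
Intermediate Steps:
$J{\left(E \right)} = -3 + \frac{1}{8 + \frac{10 + E}{3 + E}}$ ($J{\left(E \right)} = -3 + \frac{1}{\frac{E + 10}{E + 3} + 8} = -3 + \frac{1}{\frac{10 + E}{3 + E} + 8} = -3 + \frac{1}{8 + \frac{10 + E}{3 + E}}$)
$a = \frac{325}{38}$ ($a = 86 + 27 \frac{-99 - -208}{34 + 9 \left(-8\right)} = 86 + 27 \frac{-99 + 208}{34 - 72} = 86 + 27 \frac{1}{-38} \cdot 109 = 86 + 27 \left(\left(- \frac{1}{38}\right) 109\right) = 86 + 27 \left(- \frac{109}{38}\right) = 86 - \frac{2943}{38} = \frac{325}{38} \approx 8.5526$)
$\sqrt{a + z{\left(-204,105 \right)}} = \sqrt{\frac{325}{38} + \left(105 - -204\right)} = \sqrt{\frac{325}{38} + \left(105 + 204\right)} = \sqrt{\frac{325}{38} + 309} = \sqrt{\frac{12067}{38}} = \frac{\sqrt{458546}}{38}$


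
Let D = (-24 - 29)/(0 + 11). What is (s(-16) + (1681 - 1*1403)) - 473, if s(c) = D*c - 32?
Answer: -1649/11 ≈ -149.91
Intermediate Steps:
D = -53/11 ≈ -4.8182
s(c) = -32 - 53*c/11 (s(c) = -53*c/11 - 32 = -32 - 53*c/11)
(s(-16) + (1681 - 1*1403)) - 473 = ((-32 - 53/11*(-16)) + (1681 - 1*1403)) - 473 = ((-32 + 848/11) + (1681 - 1403)) - 473 = (496/11 + 278) - 473 = 3554/11 - 473 = -1649/11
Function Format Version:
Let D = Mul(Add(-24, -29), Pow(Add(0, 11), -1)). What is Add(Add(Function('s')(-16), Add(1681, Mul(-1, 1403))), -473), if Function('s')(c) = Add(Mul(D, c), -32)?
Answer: Rational(-1649, 11) ≈ -149.91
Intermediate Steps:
D = Rational(-53, 11) (D = Mul(-53, Pow(11, -1)) = Mul(-53, Rational(1, 11)) = Rational(-53, 11) ≈ -4.8182)
Function('s')(c) = Add(-32, Mul(Rational(-53, 11), c)) (Function('s')(c) = Add(Mul(Rational(-53, 11), c), -32) = Add(-32, Mul(Rational(-53, 11), c)))
Add(Add(Function('s')(-16), Add(1681, Mul(-1, 1403))), -473) = Add(Add(Add(-32, Mul(Rational(-53, 11), -16)), Add(1681, Mul(-1, 1403))), -473) = Add(Add(Add(-32, Rational(848, 11)), Add(1681, -1403)), -473) = Add(Add(Rational(496, 11), 278), -473) = Add(Rational(3554, 11), -473) = Rational(-1649, 11)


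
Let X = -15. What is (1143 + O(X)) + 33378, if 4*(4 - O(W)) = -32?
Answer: 34533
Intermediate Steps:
O(W) = 12 (O(W) = 4 - ¼*(-32) = 4 + 8 = 12)
(1143 + O(X)) + 33378 = (1143 + 12) + 33378 = 1155 + 33378 = 34533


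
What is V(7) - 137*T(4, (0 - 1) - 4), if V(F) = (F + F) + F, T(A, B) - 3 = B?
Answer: 295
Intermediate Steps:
T(A, B) = 3 + B
V(F) = 3*F (V(F) = 2*F + F = 3*F)
V(7) - 137*T(4, (0 - 1) - 4) = 3*7 - 137*(3 + ((0 - 1) - 4)) = 21 - 137*(3 + (-1 - 4)) = 21 - 137*(3 - 5) = 21 - 137*(-2) = 21 + 274 = 295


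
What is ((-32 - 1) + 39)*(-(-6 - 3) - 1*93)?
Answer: -504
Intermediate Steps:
((-32 - 1) + 39)*(-(-6 - 3) - 1*93) = (-33 + 39)*(-1*(-9) - 93) = 6*(9 - 93) = 6*(-84) = -504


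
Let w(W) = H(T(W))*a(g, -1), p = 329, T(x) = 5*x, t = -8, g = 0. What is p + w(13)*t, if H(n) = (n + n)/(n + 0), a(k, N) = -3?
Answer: 377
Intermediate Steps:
H(n) = 2 (H(n) = (2*n)/n = 2)
w(W) = -6 (w(W) = 2*(-3) = -6)
p + w(13)*t = 329 - 6*(-8) = 329 + 48 = 377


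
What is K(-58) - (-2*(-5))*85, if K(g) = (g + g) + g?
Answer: -1024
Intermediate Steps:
K(g) = 3*g (K(g) = 2*g + g = 3*g)
K(-58) - (-2*(-5))*85 = 3*(-58) - (-2*(-5))*85 = -174 - 10*85 = -174 - 1*850 = -174 - 850 = -1024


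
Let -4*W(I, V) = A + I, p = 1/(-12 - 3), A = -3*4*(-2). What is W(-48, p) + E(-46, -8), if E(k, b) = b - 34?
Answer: -36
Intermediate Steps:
E(k, b) = -34 + b
A = 24 (A = -12*(-2) = 24)
p = -1/15 (p = 1/(-15) = -1/15 ≈ -0.066667)
W(I, V) = -6 - I/4 (W(I, V) = -(24 + I)/4 = -6 - I/4)
W(-48, p) + E(-46, -8) = (-6 - 1/4*(-48)) + (-34 - 8) = (-6 + 12) - 42 = 6 - 42 = -36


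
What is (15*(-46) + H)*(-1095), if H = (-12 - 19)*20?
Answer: 1434450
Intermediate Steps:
H = -620 (H = -31*20 = -620)
(15*(-46) + H)*(-1095) = (15*(-46) - 620)*(-1095) = (-690 - 620)*(-1095) = -1310*(-1095) = 1434450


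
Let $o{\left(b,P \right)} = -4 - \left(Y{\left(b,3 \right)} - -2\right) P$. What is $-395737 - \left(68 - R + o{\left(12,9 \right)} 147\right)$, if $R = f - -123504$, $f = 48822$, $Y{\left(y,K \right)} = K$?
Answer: $-216276$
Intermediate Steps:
$o{\left(b,P \right)} = -4 - 5 P$ ($o{\left(b,P \right)} = -4 - \left(3 - -2\right) P = -4 - \left(3 + 2\right) P = -4 - 5 P$)
$R = 172326$ ($R = 48822 - -123504 = 48822 + 123504 = 172326$)
$-395737 - \left(68 - R + o{\left(12,9 \right)} 147\right) = -395737 + \left(172326 - \left(68 + \left(-4 - 45\right) 147\right)\right) = -395737 + \left(172326 - \left(68 - 7203\right)\right) = -395737 + \left(172326 - -7135\right) = -395737 + \left(172326 + 7135\right) = -395737 + 179461 = -216276$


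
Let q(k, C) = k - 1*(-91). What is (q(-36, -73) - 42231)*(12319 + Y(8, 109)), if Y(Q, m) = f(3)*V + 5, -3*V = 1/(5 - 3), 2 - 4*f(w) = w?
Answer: -1559336344/3 ≈ -5.1978e+8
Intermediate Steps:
f(w) = ½ - w/4
q(k, C) = 91 + k (q(k, C) = k + 91 = 91 + k)
V = -⅙ (V = -1/(3*(5 - 3)) = -⅓/2 = -⅓*½ = -⅙ ≈ -0.16667)
Y(Q, m) = 121/24 (Y(Q, m) = (½ - ¼*3)*(-⅙) + 5 = (½ - ¾)*(-⅙) + 5 = -¼*(-⅙) + 5 = 1/24 + 5 = 121/24)
(q(-36, -73) - 42231)*(12319 + Y(8, 109)) = ((91 - 36) - 42231)*(12319 + 121/24) = (55 - 42231)*(295777/24) = -42176*295777/24 = -1559336344/3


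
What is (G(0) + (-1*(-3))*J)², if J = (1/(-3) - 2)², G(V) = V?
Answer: 2401/9 ≈ 266.78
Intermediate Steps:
J = 49/9 (J = (-⅓ - 2)² = (-7/3)² = 49/9 ≈ 5.4444)
(G(0) + (-1*(-3))*J)² = (0 - 1*(-3)*(49/9))² = (0 + 3*(49/9))² = (0 + 49/3)² = (49/3)² = 2401/9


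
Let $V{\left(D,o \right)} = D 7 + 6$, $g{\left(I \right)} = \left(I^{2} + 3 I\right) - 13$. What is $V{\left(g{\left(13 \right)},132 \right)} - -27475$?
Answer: $28846$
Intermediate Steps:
$g{\left(I \right)} = -13 + I^{2} + 3 I$
$V{\left(D,o \right)} = 6 + 7 D$ ($V{\left(D,o \right)} = 7 D + 6 = 6 + 7 D$)
$V{\left(g{\left(13 \right)},132 \right)} - -27475 = \left(6 + 7 \left(-13 + 13^{2} + 3 \cdot 13\right)\right) - -27475 = \left(6 + 7 \left(-13 + 169 + 39\right)\right) + 27475 = \left(6 + 7 \cdot 195\right) + 27475 = \left(6 + 1365\right) + 27475 = 1371 + 27475 = 28846$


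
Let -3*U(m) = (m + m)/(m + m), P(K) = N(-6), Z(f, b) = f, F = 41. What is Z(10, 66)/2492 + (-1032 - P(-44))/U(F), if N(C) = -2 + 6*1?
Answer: 3872573/1246 ≈ 3108.0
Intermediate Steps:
N(C) = 4 (N(C) = -2 + 6 = 4)
P(K) = 4
U(m) = -1/3 (U(m) = -(m + m)/(3*(m + m)) = -2*m/(3*(2*m)) = -2*m*1/(2*m)/3 = -1/3*1 = -1/3)
Z(10, 66)/2492 + (-1032 - P(-44))/U(F) = 10/2492 + (-1032 - 1*4)/(-1/3) = 10*(1/2492) + (-1032 - 4)*(-3) = 5/1246 - 1036*(-3) = 5/1246 + 3108 = 3872573/1246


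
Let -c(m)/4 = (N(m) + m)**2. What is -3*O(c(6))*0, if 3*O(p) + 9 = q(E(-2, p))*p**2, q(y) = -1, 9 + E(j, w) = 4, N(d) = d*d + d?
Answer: 0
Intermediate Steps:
N(d) = d + d**2 (N(d) = d**2 + d = d + d**2)
c(m) = -4*(m + m*(1 + m))**2 (c(m) = -4*(m*(1 + m) + m)**2 = -4*(m + m*(1 + m))**2)
E(j, w) = -5 (E(j, w) = -9 + 4 = -5)
O(p) = -3 - p**2/3 (O(p) = -3 + (-p**2)/3 = -3 - p**2/3)
-3*O(c(6))*0 = -3*(-3 - 20736*(2 + 6)**4/3)*0 = -3*(-3 - (-4*36*8**2)**2/3)*0 = -3*(-3 - (-4*36*64)**2/3)*0 = -3*(-3 - 1/3*(-9216)**2)*0 = -3*(-3 - 1/3*84934656)*0 = -3*(-3 - 28311552)*0 = -3*(-28311555)*0 = 84934665*0 = 0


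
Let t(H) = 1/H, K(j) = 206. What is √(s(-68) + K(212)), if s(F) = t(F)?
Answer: √238119/34 ≈ 14.352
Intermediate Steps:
t(H) = 1/H
s(F) = 1/F
√(s(-68) + K(212)) = √(1/(-68) + 206) = √(-1/68 + 206) = √(14007/68) = √238119/34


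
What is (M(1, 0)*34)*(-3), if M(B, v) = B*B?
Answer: -102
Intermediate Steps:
M(B, v) = B**2
(M(1, 0)*34)*(-3) = (1**2*34)*(-3) = (1*34)*(-3) = 34*(-3) = -102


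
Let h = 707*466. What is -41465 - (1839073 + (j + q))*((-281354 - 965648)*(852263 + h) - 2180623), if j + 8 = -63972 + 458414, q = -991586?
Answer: 1830114183254717768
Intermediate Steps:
h = 329462
j = 394434 (j = -8 + (-63972 + 458414) = -8 + 394442 = 394434)
-41465 - (1839073 + (j + q))*((-281354 - 965648)*(852263 + h) - 2180623) = -41465 - (1839073 + (394434 - 991586))*((-281354 - 965648)*(852263 + 329462) - 2180623) = -41465 - (1839073 - 597152)*(-1247002*1181725 - 2180623) = -41465 - 1241921*(-1473613438450 - 2180623) = -41465 - 1241921*(-1473615619073) = -41465 - 1*(-1830114183254759233) = -41465 + 1830114183254759233 = 1830114183254717768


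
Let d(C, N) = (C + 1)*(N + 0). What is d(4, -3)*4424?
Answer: -66360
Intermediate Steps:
d(C, N) = N*(1 + C) (d(C, N) = (1 + C)*N = N*(1 + C))
d(4, -3)*4424 = -3*(1 + 4)*4424 = -3*5*4424 = -15*4424 = -66360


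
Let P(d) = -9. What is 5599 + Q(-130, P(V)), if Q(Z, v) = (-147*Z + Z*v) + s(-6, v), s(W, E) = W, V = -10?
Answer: 25873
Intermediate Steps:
Q(Z, v) = -6 - 147*Z + Z*v (Q(Z, v) = (-147*Z + Z*v) - 6 = -6 - 147*Z + Z*v)
5599 + Q(-130, P(V)) = 5599 + (-6 - 147*(-130) - 130*(-9)) = 5599 + (-6 + 19110 + 1170) = 5599 + 20274 = 25873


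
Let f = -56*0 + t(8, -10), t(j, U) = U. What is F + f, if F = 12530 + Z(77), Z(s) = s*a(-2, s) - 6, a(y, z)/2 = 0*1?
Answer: 12514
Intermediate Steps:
a(y, z) = 0 (a(y, z) = 2*(0*1) = 2*0 = 0)
Z(s) = -6 (Z(s) = s*0 - 6 = 0 - 6 = -6)
F = 12524 (F = 12530 - 6 = 12524)
f = -10 (f = -56*0 - 10 = 0 - 10 = -10)
F + f = 12524 - 10 = 12514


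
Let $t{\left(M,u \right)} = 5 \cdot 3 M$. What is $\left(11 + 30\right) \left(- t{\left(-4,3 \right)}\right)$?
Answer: $2460$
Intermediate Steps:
$t{\left(M,u \right)} = 15 M$
$\left(11 + 30\right) \left(- t{\left(-4,3 \right)}\right) = \left(11 + 30\right) \left(- 15 \left(-4\right)\right) = 41 \left(\left(-1\right) \left(-60\right)\right) = 41 \cdot 60 = 2460$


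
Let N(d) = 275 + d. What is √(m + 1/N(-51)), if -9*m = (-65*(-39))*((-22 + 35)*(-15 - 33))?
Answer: √551183374/56 ≈ 419.24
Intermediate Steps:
m = 175760 (m = -(-65*(-39))*(-22 + 35)*(-15 - 33)/9 = -845*13*(-48)/3 = -845*(-624)/3 = -⅑*(-1581840) = 175760)
√(m + 1/N(-51)) = √(175760 + 1/(275 - 51)) = √(175760 + 1/224) = √(39370241/224) = √551183374/56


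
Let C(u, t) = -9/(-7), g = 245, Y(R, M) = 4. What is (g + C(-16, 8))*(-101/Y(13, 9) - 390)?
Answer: -715891/7 ≈ -1.0227e+5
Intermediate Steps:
C(u, t) = 9/7 (C(u, t) = -9*(-⅐) = 9/7)
(g + C(-16, 8))*(-101/Y(13, 9) - 390) = (245 + 9/7)*(-101/4 - 390) = 1724*(-101*¼ - 390)/7 = 1724*(-101/4 - 390)/7 = (1724/7)*(-1661/4) = -715891/7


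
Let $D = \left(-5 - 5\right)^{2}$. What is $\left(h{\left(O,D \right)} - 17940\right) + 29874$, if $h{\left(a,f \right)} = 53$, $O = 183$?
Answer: $11987$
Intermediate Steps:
$D = 100$ ($D = \left(-10\right)^{2} = 100$)
$\left(h{\left(O,D \right)} - 17940\right) + 29874 = \left(53 - 17940\right) + 29874 = -17887 + 29874 = 11987$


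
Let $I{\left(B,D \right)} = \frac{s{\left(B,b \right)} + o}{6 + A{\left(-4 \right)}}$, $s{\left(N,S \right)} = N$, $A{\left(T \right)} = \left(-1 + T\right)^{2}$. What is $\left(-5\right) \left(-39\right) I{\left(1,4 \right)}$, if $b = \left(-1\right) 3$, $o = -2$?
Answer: $- \frac{195}{31} \approx -6.2903$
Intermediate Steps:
$b = -3$
$I{\left(B,D \right)} = - \frac{2}{31} + \frac{B}{31}$ ($I{\left(B,D \right)} = \frac{B - 2}{6 + \left(-1 - 4\right)^{2}} = \frac{-2 + B}{6 + \left(-5\right)^{2}} = \frac{-2 + B}{6 + 25} = \frac{-2 + B}{31} = \left(-2 + B\right) \frac{1}{31} = - \frac{2}{31} + \frac{B}{31}$)
$\left(-5\right) \left(-39\right) I{\left(1,4 \right)} = \left(-5\right) \left(-39\right) \left(- \frac{2}{31} + \frac{1}{31} \cdot 1\right) = 195 \left(- \frac{2}{31} + \frac{1}{31}\right) = 195 \left(- \frac{1}{31}\right) = - \frac{195}{31}$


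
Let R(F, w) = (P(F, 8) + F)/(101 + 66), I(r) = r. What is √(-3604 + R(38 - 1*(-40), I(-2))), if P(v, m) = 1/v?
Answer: I*√611435477094/13026 ≈ 60.029*I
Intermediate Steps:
R(F, w) = F/167 + 1/(167*F) (R(F, w) = (1/F + F)/(101 + 66) = (F + 1/F)/167 = (F + 1/F)*(1/167) = F/167 + 1/(167*F))
√(-3604 + R(38 - 1*(-40), I(-2))) = √(-3604 + (1 + (38 - 1*(-40))²)/(167*(38 - 1*(-40)))) = √(-3604 + (1 + (38 + 40)²)/(167*(38 + 40))) = √(-3604 + (1/167)*(1 + 78²)/78) = √(-3604 + (1/167)*(1/78)*(1 + 6084)) = √(-3604 + (1/167)*(1/78)*6085) = √(-3604 + 6085/13026) = √(-46939619/13026) = I*√611435477094/13026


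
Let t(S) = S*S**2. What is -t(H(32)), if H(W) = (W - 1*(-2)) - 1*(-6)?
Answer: -64000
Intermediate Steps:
H(W) = 8 + W (H(W) = (W + 2) + 6 = (2 + W) + 6 = 8 + W)
t(S) = S**3
-t(H(32)) = -(8 + 32)**3 = -1*40**3 = -1*64000 = -64000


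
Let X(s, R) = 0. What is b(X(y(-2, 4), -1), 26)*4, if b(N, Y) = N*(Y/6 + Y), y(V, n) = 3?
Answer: 0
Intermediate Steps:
b(N, Y) = 7*N*Y/6 (b(N, Y) = N*(Y*(1/6) + Y) = N*(Y/6 + Y) = N*(7*Y/6) = 7*N*Y/6)
b(X(y(-2, 4), -1), 26)*4 = ((7/6)*0*26)*4 = 0*4 = 0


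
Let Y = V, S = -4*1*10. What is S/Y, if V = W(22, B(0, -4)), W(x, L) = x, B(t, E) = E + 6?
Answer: -20/11 ≈ -1.8182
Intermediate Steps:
B(t, E) = 6 + E
V = 22
S = -40 (S = -4*10 = -40)
Y = 22
S/Y = -40/22 = -40*1/22 = -20/11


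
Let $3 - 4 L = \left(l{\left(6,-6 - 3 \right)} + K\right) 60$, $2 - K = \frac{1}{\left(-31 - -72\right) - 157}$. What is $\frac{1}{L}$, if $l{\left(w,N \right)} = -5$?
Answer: $\frac{29}{1323} \approx 0.02192$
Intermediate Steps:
$K = \frac{233}{116}$ ($K = 2 - \frac{1}{\left(-31 - -72\right) - 157} = 2 - \frac{1}{\left(-31 + 72\right) - 157} = 2 - \frac{1}{41 - 157} = 2 - \frac{1}{-116} = 2 - - \frac{1}{116} = 2 + \frac{1}{116} = \frac{233}{116} \approx 2.0086$)
$L = \frac{1323}{29}$ ($L = \frac{3}{4} - \frac{\left(-5 + \frac{233}{116}\right) 60}{4} = \frac{3}{4} - \frac{\left(- \frac{347}{116}\right) 60}{4} = \frac{3}{4} - - \frac{5205}{116} = \frac{3}{4} + \frac{5205}{116} = \frac{1323}{29} \approx 45.621$)
$\frac{1}{L} = \frac{1}{\frac{1323}{29}} = \frac{29}{1323}$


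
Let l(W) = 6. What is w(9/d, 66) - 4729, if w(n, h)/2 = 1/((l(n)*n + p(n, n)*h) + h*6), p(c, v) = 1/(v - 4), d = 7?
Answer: -119312537/25230 ≈ -4729.0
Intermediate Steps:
p(c, v) = 1/(-4 + v)
w(n, h) = 2/(6*h + 6*n + h/(-4 + n)) (w(n, h) = 2/((6*n + h/(-4 + n)) + h*6) = 2/((6*n + h/(-4 + n)) + 6*h) = 2/(6*h + 6*n + h/(-4 + n)))
w(9/d, 66) - 4729 = 2*(-4 + 9/7)/(66 + 6*(-4 + 9/7)*(66 + 9/7)) - 4729 = 2*(-19/7)/(66 + 6*(-19/7)*(471/7)) - 4729 = 2*(-19/7)/(66 - 53694/49) - 4729 = 2*(-19/7)/(-50460/49) - 4729 = 2*(-49/50460)*(-19/7) - 4729 = 133/25230 - 4729 = -119312537/25230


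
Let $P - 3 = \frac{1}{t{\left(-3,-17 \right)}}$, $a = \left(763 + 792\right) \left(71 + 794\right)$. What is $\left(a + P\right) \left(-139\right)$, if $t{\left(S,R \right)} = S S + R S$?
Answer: $- \frac{11217950659}{60} \approx -1.8697 \cdot 10^{8}$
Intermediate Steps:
$a = 1345075$ ($a = 1555 \cdot 865 = 1345075$)
$t{\left(S,R \right)} = S^{2} + R S$
$P = \frac{181}{60}$ ($P = 3 + \frac{1}{\left(-3\right) \left(-17 - 3\right)} = 3 + \frac{1}{\left(-3\right) \left(-20\right)} = 3 + \frac{1}{60} = \frac{181}{60} \approx 3.0167$)
$\left(a + P\right) \left(-139\right) = \left(1345075 + \frac{181}{60}\right) \left(-139\right) = \frac{80704681}{60} \left(-139\right) = - \frac{11217950659}{60}$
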